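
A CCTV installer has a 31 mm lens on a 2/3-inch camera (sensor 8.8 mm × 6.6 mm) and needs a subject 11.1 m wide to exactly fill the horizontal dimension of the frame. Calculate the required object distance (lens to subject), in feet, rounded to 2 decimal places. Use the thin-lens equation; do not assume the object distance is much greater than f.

W: 11.1 m = 11100 mm.
Magnification m = w/W = dᵢ/dₒ; combined with 1/f = 1/dₒ + 1/dᵢ this gives dₒ = f·(1 + W/w).
dₒ = 31 mm × (1 + 11100/8.8) = 31 × 1262.3636 ≈ 39133.273 mm = 39133.273/304.8 ft = 128.39 ft.

128.39 ft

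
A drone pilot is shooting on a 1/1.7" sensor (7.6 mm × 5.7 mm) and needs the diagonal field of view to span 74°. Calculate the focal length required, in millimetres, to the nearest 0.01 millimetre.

Sensor diagonal = √(7.6² + 5.7²) = √90.2500 ≈ 9.5000 mm.
From α = 2·arctan(d/2f) we get f = d / (2·tan(α/2)).
With d = 9.5000 mm and α/2 = 37°, tan(α/2) ≈ 0.75355, so f ≈ 9.5000 / 1.50711 ≈ 6.3035 mm.

6.30 mm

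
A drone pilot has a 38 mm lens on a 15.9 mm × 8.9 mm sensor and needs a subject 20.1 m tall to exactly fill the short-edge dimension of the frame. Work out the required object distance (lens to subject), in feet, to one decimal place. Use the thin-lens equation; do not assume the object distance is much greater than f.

281.7 ft

W: 20.1 m = 20100 mm.
Magnification m = h/W = dᵢ/dₒ; combined with 1/f = 1/dₒ + 1/dᵢ this gives dₒ = f·(1 + W/h).
dₒ = 38 mm × (1 + 20100/8.9) = 38 × 2259.4270 ≈ 85858.225 mm = 85858.225/304.8 ft = 281.687 ft.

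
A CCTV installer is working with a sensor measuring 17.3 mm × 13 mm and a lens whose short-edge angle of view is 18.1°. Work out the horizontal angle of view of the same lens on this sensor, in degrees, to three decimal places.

23.935°

From the short-edge AOV: f = 13 / (2·tan(9.05°)) = 13 / 0.31856 ≈ 40.8089 mm.
Horizontal AOV = 2·arctan(17.3 / (2 × 40.8089)) = 2·arctan(0.21196) ≈ 23.9350°.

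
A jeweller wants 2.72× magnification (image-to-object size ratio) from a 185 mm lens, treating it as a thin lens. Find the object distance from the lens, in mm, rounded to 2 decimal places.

253.01 mm

With m = dᵢ/dₒ and 1/f = 1/dₒ + 1/dᵢ, substituting dᵢ = m·dₒ gives 1/f = (1 + 1/m)/dₒ, hence dₒ = f·(1 + 1/m).
dₒ = 185 × (1 + 1/2.72) = 185 × 1.36765 ≈ 253.015 mm.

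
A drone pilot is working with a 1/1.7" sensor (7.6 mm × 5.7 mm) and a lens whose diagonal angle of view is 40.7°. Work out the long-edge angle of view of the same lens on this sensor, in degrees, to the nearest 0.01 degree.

33.05°

Sensor diagonal = √(7.6² + 5.7²) = √90.2500 ≈ 9.5000 mm.
From the diagonal AOV: f = 9.5000 / (2·tan(20.35°)) = 9.5000 / 0.74181 ≈ 12.8066 mm.
Long-edge AOV = 2·arctan(7.6 / (2 × 12.8066)) = 2·arctan(0.29672) ≈ 33.0537°.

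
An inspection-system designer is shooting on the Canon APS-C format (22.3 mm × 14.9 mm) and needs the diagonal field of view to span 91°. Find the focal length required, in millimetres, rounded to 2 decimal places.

Sensor diagonal = √(22.3² + 14.9²) = √719.3000 ≈ 26.8198 mm.
From α = 2·arctan(d/2f) we get f = d / (2·tan(α/2)).
With d = 26.8198 mm and α/2 = 45.5°, tan(α/2) ≈ 1.01761, so f ≈ 26.8198 / 2.03521 ≈ 13.1779 mm.

13.18 mm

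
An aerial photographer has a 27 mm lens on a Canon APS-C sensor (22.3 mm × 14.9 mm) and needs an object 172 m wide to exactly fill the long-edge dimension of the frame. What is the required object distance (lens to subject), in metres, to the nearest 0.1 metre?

208.3 m

W: 172 m = 172000 mm.
Magnification m = w/W = dᵢ/dₒ; combined with 1/f = 1/dₒ + 1/dᵢ this gives dₒ = f·(1 + W/w).
dₒ = 27 mm × (1 + 172000/22.3) = 27 × 7714.0045 ≈ 208278.121 mm = 208.278 m.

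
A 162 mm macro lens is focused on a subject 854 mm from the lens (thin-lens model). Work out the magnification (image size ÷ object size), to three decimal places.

Thin lens: 1/f = 1/dₒ + 1/dᵢ → 1/dᵢ = 1/162 − 1/854 = 0.0050019 mm⁻¹, so dᵢ ≈ 199.9249 mm.
Magnification m = dᵢ/dₒ = 199.9249/854 ≈ 0.23410.

0.234×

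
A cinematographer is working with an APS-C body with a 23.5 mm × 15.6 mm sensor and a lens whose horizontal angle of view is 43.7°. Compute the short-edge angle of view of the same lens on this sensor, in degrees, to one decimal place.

From the horizontal AOV: f = 23.5 / (2·tan(21.85°)) = 23.5 / 0.80197 ≈ 29.3029 mm.
Short-edge AOV = 2·arctan(15.6 / (2 × 29.3029)) = 2·arctan(0.26619) ≈ 29.8113°.

29.8°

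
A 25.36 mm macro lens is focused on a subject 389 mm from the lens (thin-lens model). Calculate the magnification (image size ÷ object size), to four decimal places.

0.0697×

Thin lens: 1/f = 1/dₒ + 1/dᵢ → 1/dᵢ = 1/25.36 − 1/389 = 0.0368615 mm⁻¹, so dᵢ ≈ 27.1286 mm.
Magnification m = dᵢ/dₒ = 27.1286/389 ≈ 0.06974.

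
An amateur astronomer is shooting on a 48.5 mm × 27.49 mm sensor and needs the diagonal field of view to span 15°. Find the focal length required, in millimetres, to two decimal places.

211.73 mm

Sensor diagonal = √(48.5² + 27.49²) = √3107.9501 ≈ 55.7490 mm.
From α = 2·arctan(d/2f) we get f = d / (2·tan(α/2)).
With d = 55.7490 mm and α/2 = 7.5°, tan(α/2) ≈ 0.13165, so f ≈ 55.7490 / 0.26330 ≈ 211.7278 mm.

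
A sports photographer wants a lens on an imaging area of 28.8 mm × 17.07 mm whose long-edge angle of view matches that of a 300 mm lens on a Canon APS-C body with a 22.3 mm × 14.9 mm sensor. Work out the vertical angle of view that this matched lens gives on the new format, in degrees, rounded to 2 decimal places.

2.52°

Equal long-edge AOV ⇒ f₂ = f₁ · 28.8/22.3 = 300 × 1.29148 ≈ 387.4439 mm.
Vertical AOV on the new format = 2·arctan(17.07 / (2 × 387.4439)) = 2·arctan(0.02203) ≈ 2.5239°.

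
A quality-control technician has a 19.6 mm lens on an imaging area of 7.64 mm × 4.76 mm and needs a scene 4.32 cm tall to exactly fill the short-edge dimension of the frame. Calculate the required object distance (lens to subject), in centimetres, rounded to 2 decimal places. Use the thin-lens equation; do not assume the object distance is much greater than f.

19.75 cm

W: 4.32 cm = 43.2 mm.
Magnification m = h/W = dᵢ/dₒ; combined with 1/f = 1/dₒ + 1/dᵢ this gives dₒ = f·(1 + W/h).
dₒ = 19.6 mm × (1 + 43.2/4.76) = 19.6 × 10.0756 ≈ 197.482 mm = 19.7482 cm.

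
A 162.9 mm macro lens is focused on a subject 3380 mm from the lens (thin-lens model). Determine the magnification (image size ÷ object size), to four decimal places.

0.0506×

Thin lens: 1/f = 1/dₒ + 1/dᵢ → 1/dᵢ = 1/162.9 − 1/3380 = 0.0058429 mm⁻¹, so dᵢ ≈ 171.1485 mm.
Magnification m = dᵢ/dₒ = 171.1485/3380 ≈ 0.05064.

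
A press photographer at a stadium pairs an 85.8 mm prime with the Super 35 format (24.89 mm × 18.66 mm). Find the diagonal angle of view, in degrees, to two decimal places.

Sensor diagonal = √(24.89² + 18.66²) = √967.7077 ≈ 31.1080 mm.
Angle of view α = 2·arctan(d/2f) with d = 31.1080 mm and f = 85.8 mm.
d/2f = 0.18128; arctan(0.18128) ≈ 10.2751°, so α ≈ 20.5502°.

20.55°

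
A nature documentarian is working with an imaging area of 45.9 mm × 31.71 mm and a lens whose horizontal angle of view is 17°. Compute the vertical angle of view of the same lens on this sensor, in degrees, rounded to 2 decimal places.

11.79°

From the horizontal AOV: f = 45.9 / (2·tan(8.5°)) = 45.9 / 0.29890 ≈ 153.5620 mm.
Vertical AOV = 2·arctan(31.71 / (2 × 153.5620)) = 2·arctan(0.10325) ≈ 11.7896°.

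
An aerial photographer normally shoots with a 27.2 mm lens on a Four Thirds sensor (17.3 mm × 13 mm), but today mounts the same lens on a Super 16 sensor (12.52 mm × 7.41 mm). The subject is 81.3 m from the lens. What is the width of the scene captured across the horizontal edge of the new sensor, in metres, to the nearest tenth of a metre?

37.4 m

The focal length stays 27.2 mm; the relevant sensor dimension is now w = 12.52 mm. Object distance dₒ = 81.3 m = 81300 mm.
Thin-lens field width W = w·(dₒ − f)/f = 12.52 × (81300 − 27.2)/27.2 ≈ 37409.392 mm = 37.4094 m.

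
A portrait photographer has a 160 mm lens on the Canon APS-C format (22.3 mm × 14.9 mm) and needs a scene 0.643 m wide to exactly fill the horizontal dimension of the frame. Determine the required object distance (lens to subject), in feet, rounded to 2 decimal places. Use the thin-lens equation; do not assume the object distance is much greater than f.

15.66 ft

W: 0.643 m = 643 mm.
Magnification m = w/W = dᵢ/dₒ; combined with 1/f = 1/dₒ + 1/dᵢ this gives dₒ = f·(1 + W/w).
dₒ = 160 mm × (1 + 643/22.3) = 160 × 29.8341 ≈ 4773.453 mm = 4773.453/304.8 ft = 15.6609 ft.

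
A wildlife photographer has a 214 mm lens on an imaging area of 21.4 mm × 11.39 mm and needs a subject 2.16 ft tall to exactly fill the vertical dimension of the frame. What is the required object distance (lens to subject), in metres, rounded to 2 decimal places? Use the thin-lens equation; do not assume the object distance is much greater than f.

W: 2.16 ft × 304.8 mm/ft = 658.37 mm.
Magnification m = h/W = dᵢ/dₒ; combined with 1/f = 1/dₒ + 1/dᵢ this gives dₒ = f·(1 + W/h).
dₒ = 214 mm × (1 + 658.368/11.39) = 214 × 58.8023 ≈ 12583.688 mm = 12.5837 m.

12.58 m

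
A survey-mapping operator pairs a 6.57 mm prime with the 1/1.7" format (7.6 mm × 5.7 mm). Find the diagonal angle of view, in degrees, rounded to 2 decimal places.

Sensor diagonal = √(7.6² + 5.7²) = √90.2500 ≈ 9.5000 mm.
Angle of view α = 2·arctan(d/2f) with d = 9.5000 mm and f = 6.57 mm.
d/2f = 0.72298; arctan(0.72298) ≈ 35.8663°, so α ≈ 71.7326°.

71.73°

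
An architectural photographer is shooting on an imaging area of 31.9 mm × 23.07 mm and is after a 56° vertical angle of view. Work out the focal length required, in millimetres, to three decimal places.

From α = 2·arctan(h/2f) we get f = h / (2·tan(α/2)).
With h = 23.07 mm and α/2 = 28°, tan(α/2) ≈ 0.53171, so f ≈ 23.07 / 1.06342 ≈ 21.6942 mm.

21.694 mm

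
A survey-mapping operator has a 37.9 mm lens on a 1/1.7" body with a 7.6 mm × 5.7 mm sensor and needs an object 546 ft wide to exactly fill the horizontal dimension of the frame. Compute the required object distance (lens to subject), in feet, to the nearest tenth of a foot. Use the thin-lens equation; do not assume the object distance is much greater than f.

W: 546 ft × 304.8 mm/ft = 166420.79 mm.
Magnification m = w/W = dᵢ/dₒ; combined with 1/f = 1/dₒ + 1/dᵢ this gives dₒ = f·(1 + W/w).
dₒ = 37.9 mm × (1 + 166421/7.6) = 37.9 × 21898.4730 ≈ 829952.126 mm = 829952.126/304.8 ft = 2722.94 ft.

2722.9 ft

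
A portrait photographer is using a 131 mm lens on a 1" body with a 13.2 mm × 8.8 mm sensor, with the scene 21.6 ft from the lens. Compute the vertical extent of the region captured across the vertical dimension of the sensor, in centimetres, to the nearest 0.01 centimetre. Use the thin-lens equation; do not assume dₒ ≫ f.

43.35 cm

dₒ: 21.6 ft × 304.8 mm/ft = 6583.68 mm.
Similar triangles through the lens centre give W/dₒ = h/dᵢ; with 1/f = 1/dₒ + 1/dᵢ this gives W = h·(dₒ − f)/f.
W = 8.8 mm × (6583.68 − 131) / 131 = 8.8 × 49.2571 ≈ 433.462 mm = 43.3462 cm.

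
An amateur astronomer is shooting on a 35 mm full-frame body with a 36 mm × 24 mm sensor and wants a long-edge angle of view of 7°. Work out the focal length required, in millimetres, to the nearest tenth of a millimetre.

From α = 2·arctan(w/2f) we get f = w / (2·tan(α/2)).
With w = 36 mm and α/2 = 3.5°, tan(α/2) ≈ 0.06116, so f ≈ 36 / 0.12233 ≈ 294.2974 mm.

294.3 mm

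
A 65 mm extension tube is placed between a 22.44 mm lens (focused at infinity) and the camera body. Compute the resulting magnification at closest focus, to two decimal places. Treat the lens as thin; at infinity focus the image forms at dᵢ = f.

2.90×

The tube moves the image plane from f to f + e, so dᵢ = 22.44 + 65 = 87.44 mm. Focus is achieved when 1/f = 1/dₒ + 1/dᵢ, giving dₒ = 1/(1/f − 1/(f+e)).
Magnification m = dᵢ/dₒ = (f+e)·(1/f − 1/(f+e)) = e/f = 65/22.44 ≈ 2.8966.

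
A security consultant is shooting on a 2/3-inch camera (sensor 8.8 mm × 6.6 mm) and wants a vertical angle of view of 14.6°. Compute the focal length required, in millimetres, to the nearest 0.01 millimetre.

25.76 mm

From α = 2·arctan(h/2f) we get f = h / (2·tan(α/2)).
With h = 6.6 mm and α/2 = 7.3°, tan(α/2) ≈ 0.12810, so f ≈ 6.6 / 0.25621 ≈ 25.7605 mm.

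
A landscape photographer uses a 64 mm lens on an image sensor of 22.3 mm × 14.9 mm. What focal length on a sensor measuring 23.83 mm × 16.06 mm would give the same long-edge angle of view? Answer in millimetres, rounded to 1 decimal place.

Equal angle of view means equal width/f ratio, so f₂ = f₁ · (width₂/width₁) = 64 × 23.83/22.3.
f₂ = 64 × 1.06861 ≈ 68.391 mm.

68.4 mm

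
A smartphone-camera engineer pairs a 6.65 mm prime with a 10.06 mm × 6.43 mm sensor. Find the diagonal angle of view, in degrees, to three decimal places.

83.828°

Sensor diagonal = √(10.06² + 6.43²) = √142.5485 ≈ 11.9394 mm.
Angle of view α = 2·arctan(d/2f) with d = 11.9394 mm and f = 6.65 mm.
d/2f = 0.89770; arctan(0.89770) ≈ 41.9142°, so α ≈ 83.8284°.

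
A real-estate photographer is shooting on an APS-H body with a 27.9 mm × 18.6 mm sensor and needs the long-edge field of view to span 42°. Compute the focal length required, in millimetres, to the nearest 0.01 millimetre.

From α = 2·arctan(w/2f) we get f = w / (2·tan(α/2)).
With w = 27.9 mm and α/2 = 21°, tan(α/2) ≈ 0.38386, so f ≈ 27.9 / 0.76773 ≈ 36.3410 mm.

36.34 mm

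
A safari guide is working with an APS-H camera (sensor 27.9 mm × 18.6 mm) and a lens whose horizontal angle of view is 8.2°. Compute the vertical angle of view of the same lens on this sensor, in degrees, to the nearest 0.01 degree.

5.47°

From the horizontal AOV: f = 27.9 / (2·tan(4.1°)) = 27.9 / 0.14336 ≈ 194.6125 mm.
Vertical AOV = 2·arctan(18.6 / (2 × 194.6125)) = 2·arctan(0.04779) ≈ 5.4719°.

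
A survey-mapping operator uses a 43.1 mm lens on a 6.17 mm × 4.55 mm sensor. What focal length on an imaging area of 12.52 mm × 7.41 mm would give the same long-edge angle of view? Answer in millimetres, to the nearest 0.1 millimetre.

87.5 mm

Equal angle of view means equal width/f ratio, so f₂ = f₁ · (width₂/width₁) = 43.1 × 12.52/6.17.
f₂ = 43.1 × 2.02917 ≈ 87.457 mm.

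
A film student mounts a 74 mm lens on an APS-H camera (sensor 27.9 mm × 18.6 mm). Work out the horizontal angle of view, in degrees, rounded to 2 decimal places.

Angle of view α = 2·arctan(w/2f) with w = 27.9 mm and f = 74 mm.
w/2f = 0.18851; arctan(0.18851) ≈ 10.6757°, so α ≈ 21.3515°.

21.35°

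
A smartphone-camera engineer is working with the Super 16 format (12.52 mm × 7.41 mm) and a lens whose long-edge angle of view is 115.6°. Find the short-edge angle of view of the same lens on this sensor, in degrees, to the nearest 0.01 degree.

86.45°

From the long-edge AOV: f = 12.52 / (2·tan(57.8°)) = 12.52 / 3.17595 ≈ 3.9421 mm.
Short-edge AOV = 2·arctan(7.41 / (2 × 3.9421)) = 2·arctan(0.93985) ≈ 86.4477°.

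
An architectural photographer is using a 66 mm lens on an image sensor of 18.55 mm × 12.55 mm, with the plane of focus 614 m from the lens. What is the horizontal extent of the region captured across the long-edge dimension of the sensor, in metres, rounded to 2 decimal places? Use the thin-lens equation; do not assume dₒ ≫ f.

dₒ: 614 m = 614000 mm.
Similar triangles through the lens centre give W/dₒ = w/dᵢ; with 1/f = 1/dₒ + 1/dᵢ this gives W = w·(dₒ − f)/f.
W = 18.55 mm × (614000 − 66) / 66 = 18.55 × 9302.0303 ≈ 172552.662 mm = 172.553 m.

172.55 m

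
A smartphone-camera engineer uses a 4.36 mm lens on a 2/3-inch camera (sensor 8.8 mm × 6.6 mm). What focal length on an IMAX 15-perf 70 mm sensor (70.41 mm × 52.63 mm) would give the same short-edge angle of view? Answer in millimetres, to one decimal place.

34.8 mm

Equal angle of view means equal height/f ratio, so f₂ = f₁ · (height₂/height₁) = 4.36 × 52.63/6.6.
f₂ = 4.36 × 7.97424 ≈ 34.768 mm.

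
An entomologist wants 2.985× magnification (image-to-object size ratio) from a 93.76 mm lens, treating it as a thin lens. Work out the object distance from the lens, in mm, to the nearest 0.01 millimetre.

With m = dᵢ/dₒ and 1/f = 1/dₒ + 1/dᵢ, substituting dᵢ = m·dₒ gives 1/f = (1 + 1/m)/dₒ, hence dₒ = f·(1 + 1/m).
dₒ = 93.76 × (1 + 1/2.985) = 93.76 × 1.33501 ≈ 125.170 mm.

125.17 mm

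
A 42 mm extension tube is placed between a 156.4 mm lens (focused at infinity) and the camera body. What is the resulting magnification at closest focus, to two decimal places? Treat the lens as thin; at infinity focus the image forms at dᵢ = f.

0.27×

The tube moves the image plane from f to f + e, so dᵢ = 156.4 + 42 = 198.4 mm. Focus is achieved when 1/f = 1/dₒ + 1/dᵢ, giving dₒ = 1/(1/f − 1/(f+e)).
Magnification m = dᵢ/dₒ = (f+e)·(1/f − 1/(f+e)) = e/f = 42/156.4 ≈ 0.2685.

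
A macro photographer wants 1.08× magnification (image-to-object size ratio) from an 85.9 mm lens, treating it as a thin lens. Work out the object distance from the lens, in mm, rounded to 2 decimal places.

With m = dᵢ/dₒ and 1/f = 1/dₒ + 1/dᵢ, substituting dᵢ = m·dₒ gives 1/f = (1 + 1/m)/dₒ, hence dₒ = f·(1 + 1/m).
dₒ = 85.9 × (1 + 1/1.08) = 85.9 × 1.92593 ≈ 165.437 mm.

165.44 mm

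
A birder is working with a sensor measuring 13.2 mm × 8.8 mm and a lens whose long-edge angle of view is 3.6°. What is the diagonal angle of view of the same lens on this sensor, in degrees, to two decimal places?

4.33°

From the long-edge AOV: f = 13.2 / (2·tan(1.8°)) = 13.2 / 0.06285 ≈ 210.0154 mm.
Sensor diagonal = √(13.2² + 8.8²) = √251.6800 ≈ 15.8644 mm.
Diagonal AOV = 2·arctan(15.8644 / (2 × 210.0154)) = 2·arctan(0.03777) ≈ 4.3260°.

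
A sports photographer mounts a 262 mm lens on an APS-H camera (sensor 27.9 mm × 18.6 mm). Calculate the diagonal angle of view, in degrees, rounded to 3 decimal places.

7.323°

Sensor diagonal = √(27.9² + 18.6²) = √1124.3700 ≈ 33.5316 mm.
Angle of view α = 2·arctan(d/2f) with d = 33.5316 mm and f = 262 mm.
d/2f = 0.06399; arctan(0.06399) ≈ 3.6615°, so α ≈ 7.3229°.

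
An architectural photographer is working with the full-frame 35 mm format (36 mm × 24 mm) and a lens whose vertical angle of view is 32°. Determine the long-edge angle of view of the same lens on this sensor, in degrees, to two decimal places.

From the vertical AOV: f = 24 / (2·tan(16°)) = 24 / 0.57349 ≈ 41.8490 mm.
Long-edge AOV = 2·arctan(36 / (2 × 41.8490)) = 2·arctan(0.43012) ≈ 46.5468°.

46.55°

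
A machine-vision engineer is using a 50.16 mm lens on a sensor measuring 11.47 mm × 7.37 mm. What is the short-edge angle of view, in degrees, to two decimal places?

8.40°

Angle of view α = 2·arctan(h/2f) with h = 7.37 mm and f = 50.16 mm.
h/2f = 0.07346; arctan(0.07346) ≈ 4.2017°, so α ≈ 8.4034°.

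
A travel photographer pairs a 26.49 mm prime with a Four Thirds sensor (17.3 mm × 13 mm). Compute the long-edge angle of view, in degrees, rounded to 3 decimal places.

36.168°

Angle of view α = 2·arctan(w/2f) with w = 17.3 mm and f = 26.49 mm.
w/2f = 0.32654; arctan(0.32654) ≈ 18.0838°, so α ≈ 36.1677°.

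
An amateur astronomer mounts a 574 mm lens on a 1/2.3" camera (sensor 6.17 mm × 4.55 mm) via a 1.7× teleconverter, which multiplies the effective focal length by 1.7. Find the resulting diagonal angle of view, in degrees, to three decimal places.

Effective focal length f = 574 × 1.7 = 975.8 mm.
Sensor diagonal = √(6.17² + 4.55²) = √58.7714 ≈ 7.6663 mm.
α = 2·arctan(7.666 / (2 × 975.8)) = 2·arctan(0.00393) ≈ 0.4501°.

0.450°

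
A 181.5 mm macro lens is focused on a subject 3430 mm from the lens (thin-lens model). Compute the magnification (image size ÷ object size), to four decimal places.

Thin lens: 1/f = 1/dₒ + 1/dᵢ → 1/dᵢ = 1/181.5 − 1/3430 = 0.0052181 mm⁻¹, so dᵢ ≈ 191.6408 mm.
Magnification m = dᵢ/dₒ = 191.6408/3430 ≈ 0.05587.

0.0559×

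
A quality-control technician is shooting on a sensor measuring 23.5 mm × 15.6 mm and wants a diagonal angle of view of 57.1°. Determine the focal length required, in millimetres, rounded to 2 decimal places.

Sensor diagonal = √(23.5² + 15.6²) = √795.6100 ≈ 28.2066 mm.
From α = 2·arctan(d/2f) we get f = d / (2·tan(α/2)).
With d = 28.2066 mm and α/2 = 28.55°, tan(α/2) ≈ 0.54409, so f ≈ 28.2066 / 1.08817 ≈ 25.9210 mm.

25.92 mm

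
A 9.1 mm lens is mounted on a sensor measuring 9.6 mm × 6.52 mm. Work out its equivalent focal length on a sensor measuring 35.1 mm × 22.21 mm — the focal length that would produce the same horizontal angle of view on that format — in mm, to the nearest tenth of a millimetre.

33.3 mm

Equal angle of view means equal width/f ratio, so f₂ = f₁ · (width₂/width₁) = 9.1 × 35.1/9.6.
f₂ = 9.1 × 3.65625 ≈ 33.272 mm.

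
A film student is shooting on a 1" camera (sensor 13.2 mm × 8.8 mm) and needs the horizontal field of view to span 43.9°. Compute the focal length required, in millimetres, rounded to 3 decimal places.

16.377 mm

From α = 2·arctan(w/2f) we get f = w / (2·tan(α/2)).
With w = 13.2 mm and α/2 = 21.95°, tan(α/2) ≈ 0.40301, so f ≈ 13.2 / 0.80602 ≈ 16.3767 mm.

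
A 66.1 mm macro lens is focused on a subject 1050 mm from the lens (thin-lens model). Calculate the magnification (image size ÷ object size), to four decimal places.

0.0672×

Thin lens: 1/f = 1/dₒ + 1/dᵢ → 1/dᵢ = 1/66.1 − 1/1050 = 0.0141762 mm⁻¹, so dᵢ ≈ 70.5407 mm.
Magnification m = dᵢ/dₒ = 70.5407/1050 ≈ 0.06718.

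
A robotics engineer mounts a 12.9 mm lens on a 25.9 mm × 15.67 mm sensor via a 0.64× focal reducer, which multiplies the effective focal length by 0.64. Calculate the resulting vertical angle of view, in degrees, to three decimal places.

87.003°

Effective focal length f = 12.9 × 0.64 = 8.256 mm.
α = 2·arctan(15.67 / (2 × 8.256)) = 2·arctan(0.94901) ≈ 87.0025°.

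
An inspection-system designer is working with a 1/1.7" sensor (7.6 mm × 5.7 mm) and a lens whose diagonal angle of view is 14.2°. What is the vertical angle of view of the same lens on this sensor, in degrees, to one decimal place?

Sensor diagonal = √(7.6² + 5.7²) = √90.2500 ≈ 9.5000 mm.
From the diagonal AOV: f = 9.5000 / (2·tan(7.1°)) = 9.5000 / 0.24911 ≈ 38.1353 mm.
Vertical AOV = 2·arctan(5.7 / (2 × 38.1353)) = 2·arctan(0.07473) ≈ 8.5480°.

8.5°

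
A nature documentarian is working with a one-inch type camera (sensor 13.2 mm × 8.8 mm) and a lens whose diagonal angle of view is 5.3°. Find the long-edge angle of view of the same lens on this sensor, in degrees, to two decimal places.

4.41°

Sensor diagonal = √(13.2² + 8.8²) = √251.6800 ≈ 15.8644 mm.
From the diagonal AOV: f = 15.8644 / (2·tan(2.65°)) = 15.8644 / 0.09257 ≈ 171.3805 mm.
Long-edge AOV = 2·arctan(13.2 / (2 × 171.3805)) = 2·arctan(0.03851) ≈ 4.4108°.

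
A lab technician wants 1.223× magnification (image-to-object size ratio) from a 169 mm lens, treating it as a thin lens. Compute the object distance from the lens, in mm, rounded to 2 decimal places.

With m = dᵢ/dₒ and 1/f = 1/dₒ + 1/dᵢ, substituting dᵢ = m·dₒ gives 1/f = (1 + 1/m)/dₒ, hence dₒ = f·(1 + 1/m).
dₒ = 169 × (1 + 1/1.223) = 169 × 1.81766 ≈ 307.185 mm.

307.18 mm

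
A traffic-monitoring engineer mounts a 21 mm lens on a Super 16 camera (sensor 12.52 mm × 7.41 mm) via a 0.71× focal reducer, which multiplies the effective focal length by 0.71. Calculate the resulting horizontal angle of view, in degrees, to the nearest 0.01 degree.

Effective focal length f = 21 × 0.71 = 14.91 mm.
α = 2·arctan(12.52 / (2 × 14.91)) = 2·arctan(0.41985) ≈ 45.5504°.

45.55°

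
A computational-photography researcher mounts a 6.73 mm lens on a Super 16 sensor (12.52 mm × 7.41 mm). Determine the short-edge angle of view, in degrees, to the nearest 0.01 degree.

Angle of view α = 2·arctan(h/2f) with h = 7.41 mm and f = 6.73 mm.
h/2f = 0.55052; arctan(0.55052) ≈ 28.8337°, so α ≈ 57.6673°.

57.67°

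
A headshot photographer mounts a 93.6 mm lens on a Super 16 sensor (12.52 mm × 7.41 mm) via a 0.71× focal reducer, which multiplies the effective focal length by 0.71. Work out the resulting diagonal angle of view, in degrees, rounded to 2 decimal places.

12.49°

Effective focal length f = 93.6 × 0.71 = 66.456 mm.
Sensor diagonal = √(12.52² + 7.41²) = √211.6585 ≈ 14.5485 mm.
α = 2·arctan(14.548 / (2 × 66.456)) = 2·arctan(0.10946) ≈ 12.4934°.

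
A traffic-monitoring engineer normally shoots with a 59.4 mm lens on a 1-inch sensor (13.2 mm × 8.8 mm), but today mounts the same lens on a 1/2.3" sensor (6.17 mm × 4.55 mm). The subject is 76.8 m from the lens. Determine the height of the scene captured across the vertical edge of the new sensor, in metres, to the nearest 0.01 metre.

The focal length stays 59.4 mm; the relevant sensor dimension is now h = 4.55 mm. Object distance dₒ = 76.8 m = 76800 mm.
Thin-lens field height W = h·(dₒ − f)/f = 4.55 × (76800 − 59.4)/59.4 ≈ 5878.278 mm = 5.87828 m.

5.88 m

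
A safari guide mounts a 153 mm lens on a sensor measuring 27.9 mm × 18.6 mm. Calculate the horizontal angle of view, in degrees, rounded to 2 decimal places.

10.42°

Angle of view α = 2·arctan(w/2f) with w = 27.9 mm and f = 153 mm.
w/2f = 0.09118; arctan(0.09118) ≈ 5.2096°, so α ≈ 10.4192°.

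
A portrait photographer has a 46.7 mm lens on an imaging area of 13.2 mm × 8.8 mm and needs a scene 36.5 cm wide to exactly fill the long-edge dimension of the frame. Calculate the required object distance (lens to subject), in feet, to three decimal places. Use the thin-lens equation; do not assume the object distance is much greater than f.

4.390 ft

W: 36.5 cm = 365 mm.
Magnification m = w/W = dᵢ/dₒ; combined with 1/f = 1/dₒ + 1/dᵢ this gives dₒ = f·(1 + W/w).
dₒ = 46.7 mm × (1 + 365/13.2) = 46.7 × 28.6515 ≈ 1338.026 mm = 1338.026/304.8 ft = 4.38985 ft.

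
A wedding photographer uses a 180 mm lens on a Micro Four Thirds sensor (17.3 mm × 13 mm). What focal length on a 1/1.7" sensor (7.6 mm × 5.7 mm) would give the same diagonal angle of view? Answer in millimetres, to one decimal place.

79.0 mm

Sensor diagonal = √(17.3² + 13²) = √468.2900 ≈ 21.6400 mm.
Sensor diagonal = √(7.6² + 5.7²) = √90.2500 ≈ 9.5000 mm.
Equal angle of view means equal diagonal/f ratio, so f₂ = f₁ · (diagonal₂/diagonal₁) = 180 × 9.5000/21.6400.
f₂ = 180 × 0.43900 ≈ 79.020 mm.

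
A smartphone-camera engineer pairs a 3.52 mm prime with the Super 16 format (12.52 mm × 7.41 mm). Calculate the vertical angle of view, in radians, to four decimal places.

1.6220 rad

Angle of view α = 2·arctan(h/2f) with h = 7.41 mm and f = 3.52 mm.
h/2f = 1.05256; arctan(1.05256) ≈ 0.8110 rad, so α ≈ 1.6220 rad.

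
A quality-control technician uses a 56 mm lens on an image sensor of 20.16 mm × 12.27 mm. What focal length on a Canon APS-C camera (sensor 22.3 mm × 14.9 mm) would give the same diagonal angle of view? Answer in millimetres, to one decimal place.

63.6 mm

Sensor diagonal = √(20.16² + 12.27²) = √556.9785 ≈ 23.6004 mm.
Sensor diagonal = √(22.3² + 14.9²) = √719.3000 ≈ 26.8198 mm.
Equal angle of view means equal diagonal/f ratio, so f₂ = f₁ · (diagonal₂/diagonal₁) = 56 × 26.8198/23.6004.
f₂ = 56 × 1.13641 ≈ 63.639 mm.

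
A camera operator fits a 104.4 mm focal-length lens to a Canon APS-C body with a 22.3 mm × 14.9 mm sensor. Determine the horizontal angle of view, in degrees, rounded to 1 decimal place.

Angle of view α = 2·arctan(w/2f) with w = 22.3 mm and f = 104.4 mm.
w/2f = 0.10680; arctan(0.10680) ≈ 6.0961°, so α ≈ 12.1922°.

12.2°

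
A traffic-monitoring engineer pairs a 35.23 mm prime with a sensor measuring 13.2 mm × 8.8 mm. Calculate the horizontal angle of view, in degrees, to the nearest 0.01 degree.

Angle of view α = 2·arctan(w/2f) with w = 13.2 mm and f = 35.23 mm.
w/2f = 0.18734; arctan(0.18734) ≈ 10.6108°, so α ≈ 21.2216°.

21.22°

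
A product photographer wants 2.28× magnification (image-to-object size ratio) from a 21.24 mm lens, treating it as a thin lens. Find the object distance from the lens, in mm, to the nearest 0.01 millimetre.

With m = dᵢ/dₒ and 1/f = 1/dₒ + 1/dᵢ, substituting dᵢ = m·dₒ gives 1/f = (1 + 1/m)/dₒ, hence dₒ = f·(1 + 1/m).
dₒ = 21.24 × (1 + 1/2.28) = 21.24 × 1.43860 ≈ 30.556 mm.

30.56 mm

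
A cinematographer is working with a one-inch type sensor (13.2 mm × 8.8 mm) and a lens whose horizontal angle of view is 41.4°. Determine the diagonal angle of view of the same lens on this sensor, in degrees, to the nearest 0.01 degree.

48.85°

From the horizontal AOV: f = 13.2 / (2·tan(20.7°)) = 13.2 / 0.75574 ≈ 17.4664 mm.
Sensor diagonal = √(13.2² + 8.8²) = √251.6800 ≈ 15.8644 mm.
Diagonal AOV = 2·arctan(15.8644 / (2 × 17.4664)) = 2·arctan(0.45414) ≈ 48.8495°.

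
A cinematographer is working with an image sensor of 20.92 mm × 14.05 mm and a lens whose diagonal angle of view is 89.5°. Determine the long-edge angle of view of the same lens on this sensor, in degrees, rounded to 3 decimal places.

Sensor diagonal = √(20.92² + 14.05²) = √635.0489 ≈ 25.2002 mm.
From the diagonal AOV: f = 25.2002 / (2·tan(44.75°)) = 25.2002 / 1.98262 ≈ 12.7105 mm.
Long-edge AOV = 2·arctan(20.92 / (2 × 12.7105)) = 2·arctan(0.82294) ≈ 78.9047°.

78.905°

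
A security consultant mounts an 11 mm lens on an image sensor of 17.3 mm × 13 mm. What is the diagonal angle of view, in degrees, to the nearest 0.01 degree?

89.05°

Sensor diagonal = √(17.3² + 13²) = √468.2900 ≈ 21.6400 mm.
Angle of view α = 2·arctan(d/2f) with d = 21.6400 mm and f = 11 mm.
d/2f = 0.98364; arctan(0.98364) ≈ 44.5274°, so α ≈ 89.0547°.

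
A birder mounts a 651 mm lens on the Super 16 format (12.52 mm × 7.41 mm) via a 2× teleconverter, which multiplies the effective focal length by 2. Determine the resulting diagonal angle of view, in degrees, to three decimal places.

Effective focal length f = 651 × 2 = 1302 mm.
Sensor diagonal = √(12.52² + 7.41²) = √211.6585 ≈ 14.5485 mm.
α = 2·arctan(14.548 / (2 × 1302)) = 2·arctan(0.00559) ≈ 0.6402°.

0.640°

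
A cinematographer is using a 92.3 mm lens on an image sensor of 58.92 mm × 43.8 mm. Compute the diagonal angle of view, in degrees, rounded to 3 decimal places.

Sensor diagonal = √(58.92² + 43.8²) = √5390.0064 ≈ 73.4167 mm.
Angle of view α = 2·arctan(d/2f) with d = 73.4167 mm and f = 92.3 mm.
d/2f = 0.39771; arctan(0.39771) ≈ 21.6880°, so α ≈ 43.3761°.

43.376°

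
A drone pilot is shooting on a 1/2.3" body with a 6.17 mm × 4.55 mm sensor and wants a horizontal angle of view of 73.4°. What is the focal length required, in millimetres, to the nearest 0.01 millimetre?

From α = 2·arctan(w/2f) we get f = w / (2·tan(α/2)).
With w = 6.17 mm and α/2 = 36.7°, tan(α/2) ≈ 0.74538, so f ≈ 6.17 / 1.49075 ≈ 4.1388 mm.

4.14 mm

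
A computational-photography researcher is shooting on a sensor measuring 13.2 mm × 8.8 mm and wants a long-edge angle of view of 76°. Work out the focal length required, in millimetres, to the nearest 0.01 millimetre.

8.45 mm

From α = 2·arctan(w/2f) we get f = w / (2·tan(α/2)).
With w = 13.2 mm and α/2 = 38°, tan(α/2) ≈ 0.78129, so f ≈ 13.2 / 1.56257 ≈ 8.4476 mm.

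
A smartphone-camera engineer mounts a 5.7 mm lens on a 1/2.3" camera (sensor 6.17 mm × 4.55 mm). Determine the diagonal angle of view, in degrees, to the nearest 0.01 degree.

67.84°

Sensor diagonal = √(6.17² + 4.55²) = √58.7714 ≈ 7.6663 mm.
Angle of view α = 2·arctan(d/2f) with d = 7.6663 mm and f = 5.7 mm.
d/2f = 0.67248; arctan(0.67248) ≈ 33.9200°, so α ≈ 67.8399°.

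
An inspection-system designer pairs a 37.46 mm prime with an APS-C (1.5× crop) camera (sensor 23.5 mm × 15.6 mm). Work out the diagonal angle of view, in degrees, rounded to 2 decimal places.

41.26°

Sensor diagonal = √(23.5² + 15.6²) = √795.6100 ≈ 28.2066 mm.
Angle of view α = 2·arctan(d/2f) with d = 28.2066 mm and f = 37.46 mm.
d/2f = 0.37649; arctan(0.37649) ≈ 20.6308°, so α ≈ 41.2616°.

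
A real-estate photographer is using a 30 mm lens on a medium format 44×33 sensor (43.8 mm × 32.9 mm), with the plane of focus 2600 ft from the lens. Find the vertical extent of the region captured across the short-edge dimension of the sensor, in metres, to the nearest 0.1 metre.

dₒ: 2600 ft × 304.8 mm/ft = 792479.97 mm.
Similar triangles through the lens centre give W/dₒ = h/dᵢ; with 1/f = 1/dₒ + 1/dᵢ this gives W = h·(dₒ − f)/f.
W = 32.9 mm × (792480 − 30) / 30 = 32.9 × 26414.9992 ≈ 869053.472 mm = 869.053 m.

869.1 m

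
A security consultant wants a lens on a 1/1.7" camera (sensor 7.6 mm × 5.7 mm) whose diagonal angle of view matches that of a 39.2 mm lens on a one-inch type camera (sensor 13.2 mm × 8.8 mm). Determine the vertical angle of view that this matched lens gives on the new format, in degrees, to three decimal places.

13.845°

Sensor diagonal = √(13.2² + 8.8²) = √251.6800 ≈ 15.8644 mm.
Sensor diagonal = √(7.6² + 5.7²) = √90.2500 ≈ 9.5000 mm.
Equal diagonal AOV ⇒ f₂ = f₁ · 9.5000/15.8644 = 39.2 × 0.59882 ≈ 23.4739 mm.
Vertical AOV on the new format = 2·arctan(5.7 / (2 × 23.4739)) = 2·arctan(0.12141) ≈ 13.8450°.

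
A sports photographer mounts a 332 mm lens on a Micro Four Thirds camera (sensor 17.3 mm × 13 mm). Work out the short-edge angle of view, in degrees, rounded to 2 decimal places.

2.24°

Angle of view α = 2·arctan(h/2f) with h = 13 mm and f = 332 mm.
h/2f = 0.01958; arctan(0.01958) ≈ 1.1216°, so α ≈ 2.2432°.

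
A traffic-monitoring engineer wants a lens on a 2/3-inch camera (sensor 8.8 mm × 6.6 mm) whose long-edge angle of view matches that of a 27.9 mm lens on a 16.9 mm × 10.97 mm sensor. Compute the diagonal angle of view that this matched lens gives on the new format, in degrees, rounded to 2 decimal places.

41.47°

Equal long-edge AOV ⇒ f₂ = f₁ · 8.8/16.9 = 27.9 × 0.52071 ≈ 14.5278 mm.
Sensor diagonal = √(8.8² + 6.6²) = √121.0000 ≈ 11.0000 mm.
Diagonal AOV on the new format = 2·arctan(11.0000 / (2 × 14.5278)) = 2·arctan(0.37858) ≈ 41.4718°.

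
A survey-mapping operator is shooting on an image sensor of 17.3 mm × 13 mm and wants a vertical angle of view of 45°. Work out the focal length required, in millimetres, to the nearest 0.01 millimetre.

15.69 mm

From α = 2·arctan(h/2f) we get f = h / (2·tan(α/2)).
With h = 13 mm and α/2 = 22.5°, tan(α/2) ≈ 0.41421, so f ≈ 13 / 0.82843 ≈ 15.6924 mm.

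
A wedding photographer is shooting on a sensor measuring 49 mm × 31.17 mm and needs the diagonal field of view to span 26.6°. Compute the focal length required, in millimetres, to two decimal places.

Sensor diagonal = √(49² + 31.17²) = √3372.5689 ≈ 58.0738 mm.
From α = 2·arctan(d/2f) we get f = d / (2·tan(α/2)).
With d = 58.0738 mm and α/2 = 13.3°, tan(α/2) ≈ 0.23639, so f ≈ 58.0738 / 0.47278 ≈ 122.8348 mm.

122.83 mm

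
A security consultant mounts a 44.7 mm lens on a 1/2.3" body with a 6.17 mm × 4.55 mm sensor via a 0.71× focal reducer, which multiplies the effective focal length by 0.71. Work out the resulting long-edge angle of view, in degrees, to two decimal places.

11.10°

Effective focal length f = 44.7 × 0.71 = 31.737 mm.
α = 2·arctan(6.17 / (2 × 31.737)) = 2·arctan(0.09721) ≈ 11.1040°.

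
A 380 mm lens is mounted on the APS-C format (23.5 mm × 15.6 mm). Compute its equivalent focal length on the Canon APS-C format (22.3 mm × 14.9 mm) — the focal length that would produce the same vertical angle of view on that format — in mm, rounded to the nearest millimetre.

Equal angle of view means equal height/f ratio, so f₂ = f₁ · (height₂/height₁) = 380 × 14.9/15.6.
f₂ = 380 × 0.95513 ≈ 362.949 mm.

363 mm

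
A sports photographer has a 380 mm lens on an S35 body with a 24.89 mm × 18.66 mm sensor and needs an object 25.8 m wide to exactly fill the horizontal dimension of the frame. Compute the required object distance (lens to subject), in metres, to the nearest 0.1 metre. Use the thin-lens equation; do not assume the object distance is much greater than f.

394.3 m

W: 25.8 m = 25800 mm.
Magnification m = w/W = dᵢ/dₒ; combined with 1/f = 1/dₒ + 1/dᵢ this gives dₒ = f·(1 + W/w).
dₒ = 380 mm × (1 + 25800/24.89) = 380 × 1037.5609 ≈ 394273.130 mm = 394.273 m.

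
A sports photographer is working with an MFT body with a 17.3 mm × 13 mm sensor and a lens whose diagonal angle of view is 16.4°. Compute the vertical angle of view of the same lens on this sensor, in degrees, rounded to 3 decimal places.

9.895°

Sensor diagonal = √(17.3² + 13²) = √468.2900 ≈ 21.6400 mm.
From the diagonal AOV: f = 21.6400 / (2·tan(8.2°)) = 21.6400 / 0.28820 ≈ 75.0856 mm.
Vertical AOV = 2·arctan(13 / (2 × 75.0856)) = 2·arctan(0.08657) ≈ 9.8953°.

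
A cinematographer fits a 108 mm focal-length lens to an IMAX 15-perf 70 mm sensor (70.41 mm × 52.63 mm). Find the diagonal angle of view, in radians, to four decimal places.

Sensor diagonal = √(70.41² + 52.63²) = √7727.4850 ≈ 87.9061 mm.
Angle of view α = 2·arctan(d/2f) with d = 87.9061 mm and f = 108 mm.
d/2f = 0.40697; arctan(0.40697) ≈ 0.3865 rad, so α ≈ 0.7730 rad.

0.7730 rad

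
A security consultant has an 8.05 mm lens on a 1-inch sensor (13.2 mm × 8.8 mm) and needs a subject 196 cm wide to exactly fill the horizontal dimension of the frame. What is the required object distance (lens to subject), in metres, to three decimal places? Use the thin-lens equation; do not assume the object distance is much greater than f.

1.203 m

W: 196 cm = 1960 mm.
Magnification m = w/W = dᵢ/dₒ; combined with 1/f = 1/dₒ + 1/dᵢ this gives dₒ = f·(1 + W/w).
dₒ = 8.05 mm × (1 + 1960/13.2) = 8.05 × 149.4848 ≈ 1203.353 mm = 1.20335 m.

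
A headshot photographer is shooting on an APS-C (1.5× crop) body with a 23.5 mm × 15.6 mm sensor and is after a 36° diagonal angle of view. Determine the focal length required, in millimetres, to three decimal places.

43.405 mm

Sensor diagonal = √(23.5² + 15.6²) = √795.6100 ≈ 28.2066 mm.
From α = 2·arctan(d/2f) we get f = d / (2·tan(α/2)).
With d = 28.2066 mm and α/2 = 18°, tan(α/2) ≈ 0.32492, so f ≈ 28.2066 / 0.64984 ≈ 43.4054 mm.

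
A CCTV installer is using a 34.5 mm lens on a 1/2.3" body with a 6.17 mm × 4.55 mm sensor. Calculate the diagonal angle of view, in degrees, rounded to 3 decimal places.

12.680°

Sensor diagonal = √(6.17² + 4.55²) = √58.7714 ≈ 7.6663 mm.
Angle of view α = 2·arctan(d/2f) with d = 7.6663 mm and f = 34.5 mm.
d/2f = 0.11111; arctan(0.11111) ≈ 6.3399°, so α ≈ 12.6797°.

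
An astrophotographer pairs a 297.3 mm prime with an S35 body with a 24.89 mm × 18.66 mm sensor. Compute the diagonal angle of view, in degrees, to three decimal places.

5.990°

Sensor diagonal = √(24.89² + 18.66²) = √967.7077 ≈ 31.1080 mm.
Angle of view α = 2·arctan(d/2f) with d = 31.1080 mm and f = 297.3 mm.
d/2f = 0.05232; arctan(0.05232) ≈ 2.9948°, so α ≈ 5.9897°.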